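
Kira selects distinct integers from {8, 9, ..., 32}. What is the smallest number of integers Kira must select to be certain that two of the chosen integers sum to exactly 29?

A set avoiding the sum 29 can contain at most one of each pair {x, 29−x}, plus the 11 elements whose complement lies outside the range.
The integers 15, …, 32 (18 of them) are such a set: any two sum to at least 15+16 = 31 > 29.
Any 19th integer completes one of the 7 pairs, so 19 choices force a sum of 29.

19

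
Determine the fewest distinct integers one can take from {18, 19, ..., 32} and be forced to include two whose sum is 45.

Two chosen integers sum to 45 exactly when both halves of some pair {x, 45−x} with 18 ≤ x ≤ 45−x ≤ 27 are chosen — 5 such pairs.
The remaining 5 elements (those with no distinct partner in range) can never complete a 45-sum, so the worst case takes all of them and one from each pair: 5 + 5 = 10.
By pigeonhole, the 11th integer has to be the second member of some pair, so 10 + 1 = 11.

11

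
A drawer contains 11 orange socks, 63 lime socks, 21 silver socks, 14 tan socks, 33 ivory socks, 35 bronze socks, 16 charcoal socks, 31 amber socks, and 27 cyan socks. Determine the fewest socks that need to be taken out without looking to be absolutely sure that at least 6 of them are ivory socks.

In the worst case for collecting ivory socks, every non-ivory sock comes out first.
There are 11 + 63 + 21 + 14 + 35 + 16 + 31 + 27 = 218 non-ivory socks altogether.
After those, each further sock must be ivory, so 218 + 6 = 224 draws guarantee 6 ivory socks.

224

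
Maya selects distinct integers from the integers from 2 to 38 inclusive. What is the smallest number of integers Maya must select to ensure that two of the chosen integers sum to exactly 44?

22

Group the elements by complementary pair {x, 44−x}: {6,38}, {7,37}, {8,36}, …, giving 16 two-element pairs, the single value 22 (it cannot pair with itself since the integers are distinct), and 4 integers whose partner 44−x falls outside [2,38].
Treating each of those 21 groups as a pigeonhole, one can pick one integer per group — 21 integers — with no two summing to 44.
The 22nd integer lands in an occupied pair, forcing a sum of 44.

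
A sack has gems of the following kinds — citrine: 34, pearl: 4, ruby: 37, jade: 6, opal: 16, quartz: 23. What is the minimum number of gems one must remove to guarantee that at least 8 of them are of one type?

By the pigeonhole principle, put each drawn gem into a box by type. The largest draw with every box below 8 takes min(count, 7) from each type; types with fewer than 7 contribute all they have.
Σ min(cᵢ, 7) = 7 + 4 + 7 + 6 + 7 + 7 = 38.
Draw number 38 + 1 = 39 must push one box to 8.

39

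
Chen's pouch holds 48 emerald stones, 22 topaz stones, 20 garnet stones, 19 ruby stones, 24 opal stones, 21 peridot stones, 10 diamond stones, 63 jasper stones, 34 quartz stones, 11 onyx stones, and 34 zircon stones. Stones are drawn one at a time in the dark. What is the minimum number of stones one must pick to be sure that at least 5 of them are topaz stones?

In the worst case for collecting topaz stones, every non-topaz stone comes out first.
There are 48 + 20 + 19 + 24 + 21 + 10 + 63 + 34 + 11 + 34 = 284 non-topaz stones altogether.
After those, each further stone must be topaz, so 284 + 5 = 289 draws guarantee 5 topaz stones.

289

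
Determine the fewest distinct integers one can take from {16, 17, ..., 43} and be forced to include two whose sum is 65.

18

A set avoiding the sum 65 can contain at most one of each pair {x, 65−x}, plus the 6 elements whose complement lies outside the range.
The integers 16, …, 32 (17 of them) are such a set: any two sum to at least 16+17 = 33 and at most 31+32 = 63 < 65.
Any 18th integer completes one of the 11 pairs, so 18 choices force a sum of 65.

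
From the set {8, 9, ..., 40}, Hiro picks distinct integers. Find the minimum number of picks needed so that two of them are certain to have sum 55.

21

Two chosen integers sum to 55 exactly when both halves of some pair {x, 55−x} with 15 ≤ x ≤ 55−x ≤ 40 are chosen — 13 such pairs.
The remaining 7 elements (those with no distinct partner in range) can never complete a 55-sum, so the worst case takes all of them and one from each pair: 7 + 13 = 20.
By pigeonhole, the 21st integer has to be the second member of some pair, so 20 + 1 = 21.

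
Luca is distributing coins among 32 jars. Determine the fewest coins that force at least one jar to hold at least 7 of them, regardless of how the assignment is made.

With 192 coins one could put exactly 6 in each of the 32 jars, and no jar would reach 7.
By pigeonhole, one more coin must land in a jar that already has 6, giving it 7.
So 32 × 6 + 1 = 193 coins are required.

193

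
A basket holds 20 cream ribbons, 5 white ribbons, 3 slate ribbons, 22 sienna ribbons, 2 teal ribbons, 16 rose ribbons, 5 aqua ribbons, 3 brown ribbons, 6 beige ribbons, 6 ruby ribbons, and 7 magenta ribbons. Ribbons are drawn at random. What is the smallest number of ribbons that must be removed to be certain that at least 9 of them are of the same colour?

62

An adversary could hand out at most 8 ribbons per colour (8 colours run out sooner): 8 + 5 + 3 + 8 + 2 + 8 + 5 + 3 + 6 + 6 + 7 = 61 ribbons and still no colour has 9.
Pigeonhole: one more ribbon lands in a colour already at 8, so 62 draws are enough and 61 are not.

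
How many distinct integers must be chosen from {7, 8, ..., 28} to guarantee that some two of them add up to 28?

Group the elements by complementary pair {x, 28−x}: {7,21}, {8,20}, {9,19}, …, giving 7 two-element pairs, the single value 14 (it cannot pair with itself since the integers are distinct), and 7 integers whose partner 28−x falls outside [7,28].
By pigeonhole, treating each of those 15 groups as a pigeonhole, one can pick one integer per group — 15 integers — with no two summing to 28.
The 16th integer lands in an occupied pair, forcing a sum of 28.

16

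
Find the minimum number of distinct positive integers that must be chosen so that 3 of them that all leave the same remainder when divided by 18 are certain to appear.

The 18 residue classes mod 18 are the pigeonholes.
With 36 integers one could put 2 in each residue class and have no class reach 3.
The 37th integer pushes some class to 3, so 18·2 + 1 = 37.

37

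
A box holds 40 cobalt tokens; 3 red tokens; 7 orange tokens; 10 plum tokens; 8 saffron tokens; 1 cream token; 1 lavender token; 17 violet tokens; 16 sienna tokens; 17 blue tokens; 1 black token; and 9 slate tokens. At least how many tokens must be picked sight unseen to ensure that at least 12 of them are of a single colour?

By the pigeonhole principle, put each drawn token into a box by colour. The largest draw with every box below 12 takes min(count, 11) from each colour; colours with fewer than 11 contribute all they have.
Σ min(cᵢ, 11) = 11 + 3 + 7 + 10 + 8 + 1 + 1 + 11 + 11 + 11 + 1 + 9 = 84.
Draw number 84 + 1 = 85 must push one box to 12.

85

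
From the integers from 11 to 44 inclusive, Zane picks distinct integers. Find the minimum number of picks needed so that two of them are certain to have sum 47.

A set avoiding the sum 47 can contain at most one of each pair {x, 47−x}, plus the 8 elements whose complement lies outside the range.
The integers 24, …, 44 (21 of them) are such a set: any two sum to at least 24+25 = 49 > 47.
Any 22nd integer completes one of the 13 pairs, so 22 choices force a sum of 47.

22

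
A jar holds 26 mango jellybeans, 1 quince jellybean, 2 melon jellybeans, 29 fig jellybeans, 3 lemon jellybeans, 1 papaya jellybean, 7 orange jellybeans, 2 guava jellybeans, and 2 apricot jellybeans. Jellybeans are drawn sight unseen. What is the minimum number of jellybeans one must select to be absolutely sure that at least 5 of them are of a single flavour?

24

An adversary could hand out at most 4 jellybeans per flavour (6 flavours run out sooner): 4 + 1 + 2 + 4 + 3 + 1 + 4 + 2 + 2 = 23 jellybeans and still no flavour has 5.
By pigeonhole, one more jellybean lands in a flavour already at 4, so 24 draws are enough and 23 are not.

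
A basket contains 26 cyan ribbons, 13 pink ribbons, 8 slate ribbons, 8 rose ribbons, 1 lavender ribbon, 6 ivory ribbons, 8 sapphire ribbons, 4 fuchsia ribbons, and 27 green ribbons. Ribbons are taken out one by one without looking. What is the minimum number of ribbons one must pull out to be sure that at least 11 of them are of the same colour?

66

Pigeonhole: put each drawn ribbon into a box by colour. The largest draw with every box below 11 takes min(count, 10) from each colour; colours with fewer than 10 contribute all they have.
Σ min(cᵢ, 10) = 10 + 10 + 8 + 8 + 1 + 6 + 8 + 4 + 10 = 65.
Draw number 65 + 1 = 66 must push one box to 11.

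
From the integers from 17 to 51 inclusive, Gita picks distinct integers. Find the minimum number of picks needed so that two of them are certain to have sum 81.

25

A set avoiding the sum 81 can contain at most one of each pair {x, 81−x}, plus the 13 elements whose complement lies outside the range.
The integers 17, …, 40 (24 of them) are such a set: any two sum to at least 17+18 = 35 and at most 39+40 = 79 < 81.
Any 25th integer completes one of the 11 pairs, so 25 choices force a sum of 81.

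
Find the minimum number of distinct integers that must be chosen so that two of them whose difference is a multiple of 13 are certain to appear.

14

Integers whose pairwise differences are multiples of 13 are exactly those sharing a remainder mod 13. By the pigeonhole principle, the 13 residue classes mod 13 are the pigeonholes.
With 13 integers one could put 1 in each residue class and have no class reach 2.
The 14th integer pushes some class to 2, so 13·1 + 1 = 14.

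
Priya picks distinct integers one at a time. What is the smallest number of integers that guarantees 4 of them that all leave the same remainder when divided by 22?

67

By pigeonhole, the 22 residue classes mod 22 are the pigeonholes.
With 66 integers one could put 3 in each residue class and have no class reach 4.
The 67th integer pushes some class to 4, so 22·3 + 1 = 67.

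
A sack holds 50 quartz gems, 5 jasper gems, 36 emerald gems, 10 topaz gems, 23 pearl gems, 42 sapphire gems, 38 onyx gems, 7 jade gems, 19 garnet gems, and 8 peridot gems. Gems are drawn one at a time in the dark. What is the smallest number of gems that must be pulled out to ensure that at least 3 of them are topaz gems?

In the worst case for collecting topaz gems, every non-topaz gem comes out first.
There are 50 + 5 + 36 + 23 + 42 + 38 + 7 + 19 + 8 = 228 non-topaz gems altogether.
After those, each further gem must be topaz, so 228 + 3 = 231 draws guarantee 3 topaz gems.

231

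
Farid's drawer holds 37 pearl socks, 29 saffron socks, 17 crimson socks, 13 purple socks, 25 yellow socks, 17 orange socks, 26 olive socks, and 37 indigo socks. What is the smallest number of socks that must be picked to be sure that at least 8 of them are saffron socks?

180

In the worst case for collecting saffron socks, every non-saffron sock comes out first.
There are 37 + 17 + 13 + 25 + 17 + 26 + 37 = 172 non-saffron socks altogether.
After those, each further sock must be saffron, so 172 + 8 = 180 draws guarantee 8 saffron socks.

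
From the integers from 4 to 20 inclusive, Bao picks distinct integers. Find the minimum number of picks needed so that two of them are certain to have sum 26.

11

Two chosen integers sum to 26 exactly when both halves of some pair {x, 26−x} with 6 ≤ x ≤ 26−x ≤ 20 are chosen — 7 such pairs.
The remaining 3 elements (those with no distinct partner in range) can never complete a 26-sum, so the worst case takes all of them and one from each pair: 3 + 7 = 10.
By pigeonhole, the 11th integer has to be the second member of some pair, so 10 + 1 = 11.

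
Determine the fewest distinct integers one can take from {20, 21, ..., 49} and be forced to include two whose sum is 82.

23

A set avoiding the sum 82 can contain at most one of each pair {x, 82−x}, plus the 14 elements whose complement lies outside the range or equal to its own complement.
The integers 20, …, 41 (22 of them) are such a set: any two sum to at least 20+21 = 41 and at most 40+41 = 81 < 82.
By the pigeonhole principle, any 23rd integer completes one of the 8 pairs, so 23 choices force a sum of 82.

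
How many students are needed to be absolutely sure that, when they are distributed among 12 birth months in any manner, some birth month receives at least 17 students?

With 192 students one could put exactly 16 in each of the 12 birth months, and no birth month would reach 17.
By the pigeonhole principle, one more student must land in a birth month that already has 16, giving it 17.
So 12 × 16 + 1 = 193 students are required.

193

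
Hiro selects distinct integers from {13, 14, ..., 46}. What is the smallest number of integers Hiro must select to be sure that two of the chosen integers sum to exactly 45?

25

A set avoiding the sum 45 can contain at most one of each pair {x, 45−x}, plus the 14 elements whose complement lies outside the range.
The integers 23, …, 46 (24 of them) are such a set: any two sum to at least 23+24 = 47 > 45.
By the pigeonhole principle, any 25th integer completes one of the 10 pairs, so 25 choices force a sum of 45.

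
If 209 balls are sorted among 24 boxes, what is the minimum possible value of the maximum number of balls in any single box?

9

The 24 boxes are the holes and the 209 balls are the pigeons.
If every box held at most 8 balls, the total would be at most 24 × 8 = 192, which is less than 209.
So some box holds at least ⌈209/24⌉ = 9 balls.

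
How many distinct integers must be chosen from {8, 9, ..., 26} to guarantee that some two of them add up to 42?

Two chosen integers sum to 42 exactly when both halves of some pair {x, 42−x} with 16 ≤ x ≤ 42−x ≤ 26 are chosen — 5 such pairs.
The remaining 9 elements (those with no distinct partner in range) can never complete a 42-sum, so the worst case takes all of them and one from each pair: 9 + 5 = 14.
The 15th integer has to be the second member of some pair, so 14 + 1 = 15.

15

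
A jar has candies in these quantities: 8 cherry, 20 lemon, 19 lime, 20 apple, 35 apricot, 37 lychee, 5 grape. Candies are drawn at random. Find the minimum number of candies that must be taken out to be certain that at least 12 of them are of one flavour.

69

An adversary could hand out at most 11 candies per flavour (cherry, grape run out sooner): 8 + 11 + 11 + 11 + 11 + 11 + 5 = 68 candies and still no flavour has 12.
One more candy lands in a flavour already at 11, so 69 draws are enough and 68 are not.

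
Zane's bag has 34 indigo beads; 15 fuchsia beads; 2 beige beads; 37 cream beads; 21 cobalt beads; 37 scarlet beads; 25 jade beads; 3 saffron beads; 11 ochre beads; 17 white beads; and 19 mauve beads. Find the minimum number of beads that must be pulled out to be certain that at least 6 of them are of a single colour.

An adversary could hand out at most 5 beads per colour (beige, saffron run out sooner): 5 + 5 + 2 + 5 + 5 + 5 + 5 + 3 + 5 + 5 + 5 = 50 beads and still no colour has 6.
Pigeonhole: one more bead lands in a colour already at 5, so 51 draws are enough and 50 are not.

51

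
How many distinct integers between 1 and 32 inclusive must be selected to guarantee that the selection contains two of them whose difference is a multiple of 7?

8

Integers whose pairwise differences are multiples of 7 are exactly those sharing a remainder mod 7. The 7 residue classes mod 7 are the pigeonholes.
With 7 integers one could put 1 in each residue class and have no class reach 2.
The 8th integer pushes some class to 2, so 7·1 + 1 = 8.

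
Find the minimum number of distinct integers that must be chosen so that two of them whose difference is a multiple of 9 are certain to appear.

Integers whose pairwise differences are multiples of 9 are exactly those sharing a remainder mod 9. The 9 residue classes mod 9 are the pigeonholes.
With 9 integers one could put 1 in each residue class and have no class reach 2.
The 10th integer pushes some class to 2, so 9·1 + 1 = 10.

10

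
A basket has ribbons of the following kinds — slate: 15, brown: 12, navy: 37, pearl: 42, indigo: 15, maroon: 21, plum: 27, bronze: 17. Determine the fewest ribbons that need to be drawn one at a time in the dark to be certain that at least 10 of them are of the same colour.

73

Put each drawn ribbon into a box by colour. The largest draw with every box below 10 takes min(count, 9) from each colour.
Σ min(cᵢ, 9) = 9 + 9 + 9 + 9 + 9 + 9 + 9 + 9 = 72.
Draw number 72 + 1 = 73 must push one box to 10.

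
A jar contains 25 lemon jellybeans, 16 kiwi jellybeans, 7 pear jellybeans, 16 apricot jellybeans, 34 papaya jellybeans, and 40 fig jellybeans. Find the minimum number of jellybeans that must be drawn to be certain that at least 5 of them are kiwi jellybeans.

In the worst case for collecting kiwi jellybeans, every non-kiwi jellybean comes out first.
There are 25 + 7 + 16 + 34 + 40 = 122 non-kiwi jellybeans altogether.
After those, each further jellybean must be kiwi, so 122 + 5 = 127 draws guarantee 5 kiwi jellybeans.

127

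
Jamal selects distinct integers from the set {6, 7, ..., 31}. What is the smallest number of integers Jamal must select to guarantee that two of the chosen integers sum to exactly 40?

16

A set avoiding the sum 40 can contain at most one of each pair {x, 40−x}, plus the 4 elements whose complement lies outside the range or equal to its own complement.
The integers 6, …, 20 (15 of them) are such a set: any two sum to at least 6+7 = 13 and at most 19+20 = 39 < 40.
Any 16th integer completes one of the 11 pairs, so 16 choices force a sum of 40.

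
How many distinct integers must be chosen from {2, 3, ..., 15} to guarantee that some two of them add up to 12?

Two chosen integers sum to 12 exactly when both halves of some pair {x, 12−x} with 2 ≤ x ≤ 12−x ≤ 10 are chosen — 4 such pairs.
The remaining 6 elements (those with no distinct partner in range) can never complete a 12-sum, so the worst case takes all of them and one from each pair: 6 + 4 = 10.
By pigeonhole, the 11th integer has to be the second member of some pair, so 10 + 1 = 11.

11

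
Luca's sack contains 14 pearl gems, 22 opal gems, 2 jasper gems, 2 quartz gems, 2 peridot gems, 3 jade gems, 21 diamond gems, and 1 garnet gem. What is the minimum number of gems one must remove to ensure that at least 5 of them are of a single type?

23

By pigeonhole, the 8 types are the holes; the gems drawn are the pigeons.
To avoid 5 of any one type, the worst case takes at most 4 of each type, or every gem of a type that has fewer than 4.
That gives 4 + 4 + 2 + 2 + 2 + 3 + 4 + 1 = 22 gems with no type reaching 5.
The next gem forces some type to 5, so 22 + 1 = 23.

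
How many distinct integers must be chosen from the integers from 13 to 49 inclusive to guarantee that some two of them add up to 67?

22

A set avoiding the sum 67 can contain at most one of each pair {x, 67−x}, plus the 5 elements whose complement lies outside the range.
The integers 13, …, 33 (21 of them) are such a set: any two sum to at least 13+14 = 27 and at most 32+33 = 65 < 67.
Pigeonhole: any 22nd integer completes one of the 16 pairs, so 22 choices force a sum of 67.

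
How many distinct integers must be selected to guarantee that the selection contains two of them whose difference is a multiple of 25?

Integers whose pairwise differences are multiples of 25 are exactly those sharing a remainder mod 25. By the pigeonhole principle, the 25 residue classes mod 25 are the pigeonholes.
With 25 integers one could put 1 in each residue class and have no class reach 2.
The 26th integer pushes some class to 2, so 25·1 + 1 = 26.

26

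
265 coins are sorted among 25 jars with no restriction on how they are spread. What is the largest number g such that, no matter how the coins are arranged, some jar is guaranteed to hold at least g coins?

Pigeonhole: the 25 jars are the holes and the 265 coins are the pigeons.
If every jar held at most 10 coins, the total would be at most 25 × 10 = 250, which is less than 265.
So some jar holds at least ⌈265/25⌉ = 11 coins.

11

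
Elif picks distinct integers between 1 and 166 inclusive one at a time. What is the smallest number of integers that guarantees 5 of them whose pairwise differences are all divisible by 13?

Integers whose pairwise differences are multiples of 13 are exactly those sharing a remainder mod 13. The 13 residue classes mod 13 are the pigeonholes.
With 52 integers one could put 4 in each residue class and have no class reach 5.
The 53rd integer pushes some class to 5, so 13·4 + 1 = 53.

53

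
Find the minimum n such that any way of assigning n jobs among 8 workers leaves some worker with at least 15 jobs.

113

With 112 jobs one could put exactly 14 in each of the 8 workers, and no worker would reach 15.
One more job must land in a worker that already has 14, giving it 15.
So 8 × 14 + 1 = 113 jobs are required.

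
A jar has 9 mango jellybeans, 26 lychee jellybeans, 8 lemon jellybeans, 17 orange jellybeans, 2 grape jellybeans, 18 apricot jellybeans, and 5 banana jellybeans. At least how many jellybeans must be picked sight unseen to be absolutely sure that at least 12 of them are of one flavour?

Put each drawn jellybean into a box by flavour. The largest draw with every box below 12 takes min(count, 11) from each flavour; flavours with fewer than 11 contribute all they have.
Σ min(cᵢ, 11) = 9 + 11 + 8 + 11 + 2 + 11 + 5 = 57.
Draw number 57 + 1 = 58 must push one box to 12.

58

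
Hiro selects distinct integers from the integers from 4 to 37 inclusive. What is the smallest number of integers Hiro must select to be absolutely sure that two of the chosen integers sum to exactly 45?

20

A set avoiding the sum 45 can contain at most one of each pair {x, 45−x}, plus the 4 elements whose complement lies outside the range.
The integers 4, …, 22 (19 of them) are such a set: any two sum to at least 4+5 = 9 and at most 21+22 = 43 < 45.
Any 20th integer completes one of the 15 pairs, so 20 choices force a sum of 45.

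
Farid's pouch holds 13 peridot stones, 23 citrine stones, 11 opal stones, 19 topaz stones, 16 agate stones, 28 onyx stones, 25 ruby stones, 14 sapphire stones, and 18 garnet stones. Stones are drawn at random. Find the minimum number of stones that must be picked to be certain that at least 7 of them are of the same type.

55

Put each drawn stone into a box by type. The largest draw with every box below 7 takes min(count, 6) from each type.
Σ min(cᵢ, 6) = 6 + 6 + 6 + 6 + 6 + 6 + 6 + 6 + 6 = 54.
Draw number 54 + 1 = 55 must push one box to 7.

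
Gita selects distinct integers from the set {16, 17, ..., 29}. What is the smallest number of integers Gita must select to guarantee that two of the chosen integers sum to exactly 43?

9

A set avoiding the sum 43 can contain at most one of each pair {x, 43−x}, plus the 2 elements whose complement lies outside the range.
The integers 22, …, 29 (8 of them) are such a set: any two sum to at least 22+23 = 45 > 43.
Any 9th integer completes one of the 6 pairs, so 9 choices force a sum of 43.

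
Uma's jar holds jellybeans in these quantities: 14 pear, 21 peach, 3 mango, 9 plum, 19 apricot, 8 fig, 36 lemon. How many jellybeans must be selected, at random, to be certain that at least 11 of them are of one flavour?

The 7 flavours are the holes; the jellybeans drawn are the pigeons.
To avoid 11 of any one flavour, the worst case takes at most 10 of each flavour, or every jellybean of a flavour that has fewer than 10.
That gives 10 + 10 + 3 + 9 + 10 + 8 + 10 = 60 jellybeans with no flavour reaching 11.
The next jellybean forces some flavour to 11, so 60 + 1 = 61.

61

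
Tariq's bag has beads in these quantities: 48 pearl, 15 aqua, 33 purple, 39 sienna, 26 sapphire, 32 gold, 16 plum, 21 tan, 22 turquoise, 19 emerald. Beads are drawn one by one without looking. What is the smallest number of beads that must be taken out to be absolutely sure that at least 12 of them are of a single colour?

111

Put each drawn bead into a box by colour. The largest draw with every box below 12 takes min(count, 11) from each colour.
Σ min(cᵢ, 11) = 11 + 11 + 11 + 11 + 11 + 11 + 11 + 11 + 11 + 11 = 110.
Draw number 110 + 1 = 111 must push one box to 12.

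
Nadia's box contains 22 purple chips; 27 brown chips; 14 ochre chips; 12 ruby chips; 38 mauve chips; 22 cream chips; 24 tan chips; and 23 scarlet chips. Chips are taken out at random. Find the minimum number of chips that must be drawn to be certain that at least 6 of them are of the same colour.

Put each drawn chip into a box by colour. The largest draw with every box below 6 takes min(count, 5) from each colour.
Σ min(cᵢ, 5) = 5 + 5 + 5 + 5 + 5 + 5 + 5 + 5 = 40.
Draw number 40 + 1 = 41 must push one box to 6.

41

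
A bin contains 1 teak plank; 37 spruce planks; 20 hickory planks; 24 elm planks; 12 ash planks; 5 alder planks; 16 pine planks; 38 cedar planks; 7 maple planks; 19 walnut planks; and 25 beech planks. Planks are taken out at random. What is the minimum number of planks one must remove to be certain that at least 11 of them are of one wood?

An adversary could hand out at most 10 planks per wood (teak, alder, maple run out sooner): 1 + 10 + 10 + 10 + 10 + 5 + 10 + 10 + 7 + 10 + 10 = 93 planks and still no wood has 11.
Pigeonhole: one more plank lands in a wood already at 10, so 94 draws are enough and 93 are not.

94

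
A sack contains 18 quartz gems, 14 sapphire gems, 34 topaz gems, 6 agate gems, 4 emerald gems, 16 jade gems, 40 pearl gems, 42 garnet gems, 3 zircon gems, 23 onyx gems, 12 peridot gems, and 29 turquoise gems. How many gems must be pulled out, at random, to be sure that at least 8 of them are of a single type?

77

The 12 types are the holes; the gems drawn are the pigeons.
To avoid 8 of any one type, the worst case takes at most 7 of each type, or every gem of a type that has fewer than 7.
That gives 7 + 7 + 7 + 6 + 4 + 7 + 7 + 7 + 3 + 7 + 7 + 7 = 76 gems with no type reaching 8.
The next gem forces some type to 8, so 76 + 1 = 77.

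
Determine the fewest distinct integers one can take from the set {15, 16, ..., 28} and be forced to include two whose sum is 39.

10

Group the elements by complementary pair {x, 39−x}: {15,24}, {16,23}, {17,22}, …, giving 5 two-element pairs and 4 integers whose partner 39−x falls outside [15,28].
Treating each of those 9 groups as a pigeonhole, one can pick one integer per group — 9 integers — with no two summing to 39.
The 10th integer lands in an occupied pair, forcing a sum of 39.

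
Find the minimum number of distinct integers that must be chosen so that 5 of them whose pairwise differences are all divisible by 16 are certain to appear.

Integers whose pairwise differences are multiples of 16 are exactly those sharing a remainder mod 16. The 16 residue classes mod 16 are the pigeonholes.
With 64 integers one could put 4 in each residue class and have no class reach 5.
The 65th integer pushes some class to 5, so 16·4 + 1 = 65.

65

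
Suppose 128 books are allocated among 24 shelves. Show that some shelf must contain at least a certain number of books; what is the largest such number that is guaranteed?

6

The 24 shelves are the holes and the 128 books are the pigeons.
If every shelf held at most 5 books, the total would be at most 24 × 5 = 120, which is less than 128.
So some shelf holds at least ⌈128/24⌉ = 6 books.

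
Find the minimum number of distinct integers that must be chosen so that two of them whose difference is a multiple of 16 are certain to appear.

Integers whose pairwise differences are multiples of 16 are exactly those sharing a remainder mod 16. The 16 residue classes mod 16 are the pigeonholes.
With 16 integers one could put 1 in each residue class and have no class reach 2.
The 17th integer pushes some class to 2, so 16·1 + 1 = 17.

17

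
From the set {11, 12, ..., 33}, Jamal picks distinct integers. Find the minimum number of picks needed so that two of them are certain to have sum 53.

Two chosen integers sum to 53 exactly when both halves of some pair {x, 53−x} with 20 ≤ x ≤ 53−x ≤ 33 are chosen — 7 such pairs.
The remaining 9 elements (those with no distinct partner in range) can never complete a 53-sum, so the worst case takes all of them and one from each pair: 9 + 7 = 16.
The 17th integer has to be the second member of some pair, so 16 + 1 = 17.

17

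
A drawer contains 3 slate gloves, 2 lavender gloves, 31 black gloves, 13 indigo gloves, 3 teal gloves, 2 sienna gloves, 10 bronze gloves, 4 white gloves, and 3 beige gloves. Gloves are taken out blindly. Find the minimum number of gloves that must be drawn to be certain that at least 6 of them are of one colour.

33

An adversary could hand out at most 5 gloves per colour (6 colours run out sooner): 3 + 2 + 5 + 5 + 3 + 2 + 5 + 4 + 3 = 32 gloves and still no colour has 6.
Pigeonhole: one more glove lands in a colour already at 5, so 33 draws are enough and 32 are not.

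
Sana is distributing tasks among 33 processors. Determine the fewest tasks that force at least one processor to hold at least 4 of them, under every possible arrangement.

With 99 tasks one could put exactly 3 in each of the 33 processors, and no processor would reach 4.
By pigeonhole, one more task must land in a processor that already has 3, giving it 4.
So 33 × 3 + 1 = 100 tasks are required.

100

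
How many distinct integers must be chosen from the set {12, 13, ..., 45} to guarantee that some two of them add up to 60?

Two chosen integers sum to 60 exactly when both halves of some pair {x, 60−x} with 15 ≤ x ≤ 60−x ≤ 45 are chosen — 15 such pairs.
The remaining 4 elements (those with no distinct partner in range) can never complete a 60-sum, so the worst case takes all of them and one from each pair: 4 + 15 = 19.
The 20th integer has to be the second member of some pair, so 19 + 1 = 20.

20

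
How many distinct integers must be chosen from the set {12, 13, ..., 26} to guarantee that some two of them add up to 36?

10

Two chosen integers sum to 36 exactly when both halves of some pair {x, 36−x} with 12 ≤ x ≤ 36−x ≤ 24 are chosen — 6 such pairs.
The remaining 3 elements (those with no distinct partner in range) can never complete a 36-sum, so the worst case takes all of them and one from each pair: 3 + 6 = 9.
The 10th integer has to be the second member of some pair, so 9 + 1 = 10.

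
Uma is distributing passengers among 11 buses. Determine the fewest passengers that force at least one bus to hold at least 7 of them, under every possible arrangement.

67

With 66 passengers one could put exactly 6 in each of the 11 buses, and no bus would reach 7.
One more passenger must land in a bus that already has 6, giving it 7.
So 11 × 6 + 1 = 67 passengers are required.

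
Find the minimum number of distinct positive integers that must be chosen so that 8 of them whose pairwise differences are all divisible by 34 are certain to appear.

Integers whose pairwise differences are multiples of 34 are exactly those sharing a remainder mod 34. By the pigeonhole principle, the 34 residue classes mod 34 are the pigeonholes.
With 238 integers one could put 7 in each residue class and have no class reach 8.
The 239th integer pushes some class to 8, so 34·7 + 1 = 239.

239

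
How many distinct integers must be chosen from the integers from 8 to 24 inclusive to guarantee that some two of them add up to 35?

11

Group the elements by complementary pair {x, 35−x}: {11,24}, {12,23}, {13,22}, …, giving 7 two-element pairs and 3 integers whose partner 35−x falls outside [8,24].
Treating each of those 10 groups as a pigeonhole, one can pick one integer per group — 10 integers — with no two summing to 35.
The 11th integer lands in an occupied pair, forcing a sum of 35.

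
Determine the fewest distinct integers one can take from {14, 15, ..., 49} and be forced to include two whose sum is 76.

Two chosen integers sum to 76 exactly when both halves of some pair {x, 76−x} with 27 ≤ x ≤ 76−x ≤ 49 are chosen — 11 such pairs.
The remaining 14 elements (those with no distinct partner in range) can never complete a 76-sum, so the worst case takes all of them and one from each pair: 14 + 11 = 25.
The 26th integer has to be the second member of some pair, so 25 + 1 = 26.

26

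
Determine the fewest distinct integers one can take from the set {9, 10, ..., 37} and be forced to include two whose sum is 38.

20

A set avoiding the sum 38 can contain at most one of each pair {x, 38−x}, plus the 9 elements whose complement lies outside the range or equal to its own complement.
The integers 19, …, 37 (19 of them) are such a set: any two sum to at least 19+20 = 39 > 38.
By pigeonhole, any 20th integer completes one of the 10 pairs, so 20 choices force a sum of 38.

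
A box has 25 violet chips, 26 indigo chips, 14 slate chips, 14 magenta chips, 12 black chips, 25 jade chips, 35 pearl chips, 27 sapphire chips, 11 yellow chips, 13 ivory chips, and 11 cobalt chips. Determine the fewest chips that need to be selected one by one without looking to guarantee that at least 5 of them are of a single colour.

By pigeonhole, the 11 colours are the holes; the chips drawn are the pigeons.
To avoid 5 of any one colour, the worst case takes at most 4 of each colour.
That gives 4 + 4 + 4 + 4 + 4 + 4 + 4 + 4 + 4 + 4 + 4 = 44 chips with no colour reaching 5.
The next chip forces some colour to 5, so 44 + 1 = 45.

45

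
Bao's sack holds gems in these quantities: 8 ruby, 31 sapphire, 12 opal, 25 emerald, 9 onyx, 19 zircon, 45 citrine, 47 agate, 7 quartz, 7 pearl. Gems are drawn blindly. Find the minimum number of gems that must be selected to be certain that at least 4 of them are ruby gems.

In the worst case for collecting ruby gems, every non-ruby gem comes out first.
There are 31 + 12 + 25 + 9 + 19 + 45 + 47 + 7 + 7 = 202 non-ruby gems altogether.
After those, each further gem must be ruby, so 202 + 4 = 206 draws guarantee 4 ruby gems.

206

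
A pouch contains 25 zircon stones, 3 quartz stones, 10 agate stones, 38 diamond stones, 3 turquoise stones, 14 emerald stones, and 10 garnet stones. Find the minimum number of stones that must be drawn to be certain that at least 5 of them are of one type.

27

By pigeonhole, put each drawn stone into a box by type. The largest draw with every box below 5 takes min(count, 4) from each type; types with fewer than 4 contribute all they have.
Σ min(cᵢ, 4) = 4 + 3 + 4 + 4 + 3 + 4 + 4 = 26.
Draw number 26 + 1 = 27 must push one box to 5.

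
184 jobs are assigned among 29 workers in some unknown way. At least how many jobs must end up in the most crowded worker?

7

The 29 workers are the holes and the 184 jobs are the pigeons.
If every worker held at most 6 jobs, the total would be at most 29 × 6 = 174, which is less than 184.
So some worker holds at least ⌈184/29⌉ = 7 jobs.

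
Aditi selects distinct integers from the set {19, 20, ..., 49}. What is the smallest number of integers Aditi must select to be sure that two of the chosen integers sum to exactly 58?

A set avoiding the sum 58 can contain at most one of each pair {x, 58−x}, plus the 11 elements whose complement lies outside the range or equal to its own complement.
The integers 29, …, 49 (21 of them) are such a set: any two sum to at least 29+30 = 59 > 58.
Any 22nd integer completes one of the 10 pairs, so 22 choices force a sum of 58.

22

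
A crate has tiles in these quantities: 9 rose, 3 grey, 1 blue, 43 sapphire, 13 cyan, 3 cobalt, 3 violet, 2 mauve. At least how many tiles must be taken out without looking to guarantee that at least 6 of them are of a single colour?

28

Pigeonhole: the 8 colours are the holes; the tiles drawn are the pigeons.
To avoid 6 of any one colour, the worst case takes at most 5 of each colour, or every tile of a colour that has fewer than 5.
That gives 5 + 3 + 1 + 5 + 5 + 3 + 3 + 2 = 27 tiles with no colour reaching 6.
The next tile forces some colour to 6, so 27 + 1 = 28.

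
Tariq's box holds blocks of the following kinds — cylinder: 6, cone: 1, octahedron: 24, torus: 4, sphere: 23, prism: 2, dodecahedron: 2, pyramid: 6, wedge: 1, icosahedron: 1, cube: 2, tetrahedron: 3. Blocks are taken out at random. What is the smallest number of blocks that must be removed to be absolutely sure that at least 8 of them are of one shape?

43

The 12 shapes are the holes; the blocks drawn are the pigeons.
To avoid 8 of any one shape, the worst case takes at most 7 of each shape, or every block of a shape that has fewer than 7.
That gives 6 + 1 + 7 + 4 + 7 + 2 + 2 + 6 + 1 + 1 + 2 + 3 = 42 blocks with no shape reaching 8.
The next block forces some shape to 8, so 42 + 1 = 43.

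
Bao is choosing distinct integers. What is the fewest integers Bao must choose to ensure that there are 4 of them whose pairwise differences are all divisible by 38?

115

Integers whose pairwise differences are multiples of 38 are exactly those sharing a remainder mod 38. Pigeonhole: the 38 residue classes mod 38 are the pigeonholes.
With 114 integers one could put 3 in each residue class and have no class reach 4.
The 115th integer pushes some class to 4, so 38·3 + 1 = 115.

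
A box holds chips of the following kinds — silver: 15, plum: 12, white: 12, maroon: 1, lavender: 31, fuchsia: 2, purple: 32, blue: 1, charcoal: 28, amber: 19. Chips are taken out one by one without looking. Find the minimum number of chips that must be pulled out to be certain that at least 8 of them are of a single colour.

Put each drawn chip into a box by colour. The largest draw with every box below 8 takes min(count, 7) from each colour; colours with fewer than 7 contribute all they have.
Σ min(cᵢ, 7) = 7 + 7 + 7 + 1 + 7 + 2 + 7 + 1 + 7 + 7 = 53.
Draw number 53 + 1 = 54 must push one box to 8.

54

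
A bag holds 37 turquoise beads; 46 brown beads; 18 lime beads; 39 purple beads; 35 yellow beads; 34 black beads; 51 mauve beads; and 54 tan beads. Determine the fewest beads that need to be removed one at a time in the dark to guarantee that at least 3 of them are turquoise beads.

In the worst case for collecting turquoise beads, every non-turquoise bead comes out first.
There are 46 + 18 + 39 + 35 + 34 + 51 + 54 = 277 non-turquoise beads altogether.
After those, each further bead must be turquoise, so 277 + 3 = 280 draws guarantee 3 turquoise beads.

280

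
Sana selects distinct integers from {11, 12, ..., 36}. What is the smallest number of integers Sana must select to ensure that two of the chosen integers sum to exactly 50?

A set avoiding the sum 50 can contain at most one of each pair {x, 50−x}, plus the 4 elements whose complement lies outside the range or equal to its own complement.
The integers 11, …, 25 (15 of them) are such a set: any two sum to at least 11+12 = 23 and at most 24+25 = 49 < 50.
By the pigeonhole principle, any 16th integer completes one of the 11 pairs, so 16 choices force a sum of 50.

16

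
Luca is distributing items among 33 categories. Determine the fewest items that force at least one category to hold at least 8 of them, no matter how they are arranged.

With 231 items one could put exactly 7 in each of the 33 categories, and no category would reach 8.
One more item must land in a category that already has 7, giving it 8.
So 33 × 7 + 1 = 232 items are required.

232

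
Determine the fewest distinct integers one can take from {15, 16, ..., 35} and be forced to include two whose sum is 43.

Group the elements by complementary pair {x, 43−x}: {15,28}, {16,27}, {17,26}, …, giving 7 two-element pairs and 7 integers whose partner 43−x falls outside [15,35].
Treating each of those 14 groups as a pigeonhole, one can pick one integer per group — 14 integers — with no two summing to 43.
The 15th integer lands in an occupied pair, forcing a sum of 43.

15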